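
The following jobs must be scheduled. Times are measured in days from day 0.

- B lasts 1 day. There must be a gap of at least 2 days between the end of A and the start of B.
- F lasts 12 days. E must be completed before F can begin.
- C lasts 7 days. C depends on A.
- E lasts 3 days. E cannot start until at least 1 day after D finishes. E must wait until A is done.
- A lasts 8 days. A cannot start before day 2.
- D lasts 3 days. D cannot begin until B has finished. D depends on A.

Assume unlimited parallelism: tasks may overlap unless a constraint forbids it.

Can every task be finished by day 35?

After its own release at day 2, A can start at day 2 and finishes at day 10.
C waits on A (finishes day 10), so it starts at day 10 and finishes at 10 + 7 = day 17.
B cannot begin until A (finishes day 10, plus 2-day gap → day 12). It runs from day 12 to 12 + 1 = day 13.
For D: B (finishes day 13); A (finishes day 10). Taking the maximum gives a start of day 13, and it finishes at 13 + 3 = day 16.
E needs all of D (finishes day 16, plus 1-day gap → day 17); A (finishes day 10). That puts its earliest start at day 17; it finishes at 17 + 3 = day 20.
F waits on E (finishes day 20), so it starts at day 20 and finishes at 20 + 12 = day 32.
Every task is finished by day 32, which is no later than the deadline of 35, so the schedule is feasible.

Yes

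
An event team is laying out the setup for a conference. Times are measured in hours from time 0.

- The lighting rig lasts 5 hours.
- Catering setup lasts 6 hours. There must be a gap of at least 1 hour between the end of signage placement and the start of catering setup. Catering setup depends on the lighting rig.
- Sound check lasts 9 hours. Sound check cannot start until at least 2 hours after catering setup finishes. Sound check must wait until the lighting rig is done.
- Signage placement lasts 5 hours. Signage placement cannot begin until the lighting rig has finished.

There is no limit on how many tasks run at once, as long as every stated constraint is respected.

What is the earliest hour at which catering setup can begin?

11

The lighting rig can start immediately at hour 0; it finishes at hour 5.
Signage placement cannot begin until the lighting rig (finishes hour 5). It runs from hour 5 to 5 + 5 = hour 10.
Catering setup waits on signage placement (finishes hour 10, plus 1-hour gap → hour 11); the lighting rig (finishes hour 5). The latest of these is hour 11, which is the earliest catering setup can start.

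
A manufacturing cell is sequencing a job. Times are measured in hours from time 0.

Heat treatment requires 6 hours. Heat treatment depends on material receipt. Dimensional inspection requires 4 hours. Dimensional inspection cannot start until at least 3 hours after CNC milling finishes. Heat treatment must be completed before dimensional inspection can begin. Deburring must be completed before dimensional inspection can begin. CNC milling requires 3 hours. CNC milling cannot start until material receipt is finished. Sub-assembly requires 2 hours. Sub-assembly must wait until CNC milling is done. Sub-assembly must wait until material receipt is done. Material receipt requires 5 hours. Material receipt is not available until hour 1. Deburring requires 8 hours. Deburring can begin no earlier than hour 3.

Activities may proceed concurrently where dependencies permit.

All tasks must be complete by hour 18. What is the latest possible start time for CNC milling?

8

Dimensional inspection must finish by hour 18; it takes 4 hours, so it must start by 18 − 4 = hour 14.
Nothing follows sub-assembly; the deadline of hour 18 is its only limit. It must start by 18 − 2 = hour 16.
For CNC milling: dimensional inspection (must start by hour 14, minus 3-hour gap → hour 11); sub-assembly (must start by hour 16). The most restrictive is hour 11; with a 3-hour duration, CNC milling must start by hour 8.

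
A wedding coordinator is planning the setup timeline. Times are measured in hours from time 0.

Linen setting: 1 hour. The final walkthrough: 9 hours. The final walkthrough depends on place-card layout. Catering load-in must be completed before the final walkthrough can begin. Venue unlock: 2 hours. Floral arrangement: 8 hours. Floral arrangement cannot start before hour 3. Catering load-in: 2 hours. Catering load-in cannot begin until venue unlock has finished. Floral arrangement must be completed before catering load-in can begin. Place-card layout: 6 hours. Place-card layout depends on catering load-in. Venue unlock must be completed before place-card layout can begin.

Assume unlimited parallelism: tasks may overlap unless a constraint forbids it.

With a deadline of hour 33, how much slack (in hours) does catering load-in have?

5

After its own release at hour 3, floral arrangement can start at hour 3 and finishes at hour 11.
Venue unlock has no prerequisites, so it starts at hour 0 and finishes at hour 2.
Catering load-in needs all of venue unlock (finishes hour 2); floral arrangement (finishes hour 11). That puts its earliest start at hour 11; it finishes at 11 + 2 = hour 13.

Working backward from the deadline:
To finish by hour 33, the final walkthrough (duration 9) must start no later than hour 24.
Place-card layout feeds into the final walkthrough (must start by hour 24); so place-card layout must finish by hour 24 and therefore start by hour 18.
Catering load-in has several dependents: place-card layout (must start by hour 18); the final walkthrough (must start by hour 24). The earliest of those limits is hour 18, so catering load-in must start by 18 − 2 = hour 16.
So catering load-in can start as early as hour 11 and as late as hour 16, giving 16 − 11 = 5 hours of slack.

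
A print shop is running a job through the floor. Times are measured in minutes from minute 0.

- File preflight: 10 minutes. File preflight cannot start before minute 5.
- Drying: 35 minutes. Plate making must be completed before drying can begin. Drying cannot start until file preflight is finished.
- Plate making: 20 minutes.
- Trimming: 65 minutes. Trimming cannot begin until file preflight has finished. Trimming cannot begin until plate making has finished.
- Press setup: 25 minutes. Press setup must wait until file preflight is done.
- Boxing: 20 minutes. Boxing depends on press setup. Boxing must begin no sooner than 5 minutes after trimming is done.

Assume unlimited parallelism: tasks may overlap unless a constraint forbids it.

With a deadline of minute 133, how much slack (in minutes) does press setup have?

73

File preflight waits on its own release at minute 5, so it starts at minute 5 and finishes at 5 + 10 = minute 15.
Press setup waits on file preflight (finishes minute 15), so it starts at minute 15 and finishes at 15 + 25 = minute 40.

Working backward from the deadline:
Nothing follows boxing; the deadline of minute 133 is its only limit. It must start by 133 − 20 = minute 113.
Press setup has to be done before boxing (must start by minute 113). That means finishing by minute 113, i.e. starting by 113 − 25 = minute 88.
So press setup can start as early as minute 15 and as late as minute 88, giving 88 − 15 = 73 minutes of slack.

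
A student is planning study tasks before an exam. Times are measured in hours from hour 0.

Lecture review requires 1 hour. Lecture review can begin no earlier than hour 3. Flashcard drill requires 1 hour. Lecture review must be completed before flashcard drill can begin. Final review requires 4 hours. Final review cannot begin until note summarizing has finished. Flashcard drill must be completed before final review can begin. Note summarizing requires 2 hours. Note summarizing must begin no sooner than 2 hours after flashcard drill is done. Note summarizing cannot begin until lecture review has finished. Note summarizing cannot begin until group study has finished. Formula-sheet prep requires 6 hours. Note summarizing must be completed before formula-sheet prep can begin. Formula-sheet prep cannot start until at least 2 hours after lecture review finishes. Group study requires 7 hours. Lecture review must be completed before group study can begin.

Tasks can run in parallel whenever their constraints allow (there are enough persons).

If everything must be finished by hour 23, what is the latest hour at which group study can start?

8

Formula-sheet prep has no dependents, so it just needs to finish by hour 23. Starting by 23 − 6 = hour 17 achieves that.
Final review has no dependents, so it just needs to finish by hour 23. Starting by 23 − 4 = hour 19 achieves that.
Note summarizing feeds formula-sheet prep (must start by hour 17); final review (must start by hour 19). Taking the minimum, note summarizing must finish by hour 17 and start by 17 − 2 = hour 15.
Group study feeds into note summarizing (must start by hour 15); so group study must finish by hour 15 and therefore start by hour 8.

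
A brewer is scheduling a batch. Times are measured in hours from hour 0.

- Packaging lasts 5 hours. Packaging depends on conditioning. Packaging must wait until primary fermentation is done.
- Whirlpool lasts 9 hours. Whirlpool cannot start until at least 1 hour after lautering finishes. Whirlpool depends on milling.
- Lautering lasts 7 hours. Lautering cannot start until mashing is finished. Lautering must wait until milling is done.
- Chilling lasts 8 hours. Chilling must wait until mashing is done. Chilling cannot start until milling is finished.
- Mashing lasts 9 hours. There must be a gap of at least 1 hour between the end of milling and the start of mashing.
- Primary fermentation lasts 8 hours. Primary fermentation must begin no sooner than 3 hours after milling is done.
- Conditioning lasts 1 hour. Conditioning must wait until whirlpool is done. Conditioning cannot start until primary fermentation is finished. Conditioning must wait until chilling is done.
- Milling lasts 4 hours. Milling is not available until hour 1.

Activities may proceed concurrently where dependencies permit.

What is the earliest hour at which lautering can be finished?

Milling waits on its own release at hour 1, so it starts at hour 1 and finishes at 1 + 4 = hour 5.
Mashing cannot begin until milling (finishes hour 5, plus 1-hour gap → hour 6). It runs from hour 6 to 6 + 9 = hour 15.
Lautering has to wait for mashing (finishes hour 15); milling (finishes hour 5). The latest of these is hour 15, so lautering runs hour 15 to 15 + 7 = hour 22.

22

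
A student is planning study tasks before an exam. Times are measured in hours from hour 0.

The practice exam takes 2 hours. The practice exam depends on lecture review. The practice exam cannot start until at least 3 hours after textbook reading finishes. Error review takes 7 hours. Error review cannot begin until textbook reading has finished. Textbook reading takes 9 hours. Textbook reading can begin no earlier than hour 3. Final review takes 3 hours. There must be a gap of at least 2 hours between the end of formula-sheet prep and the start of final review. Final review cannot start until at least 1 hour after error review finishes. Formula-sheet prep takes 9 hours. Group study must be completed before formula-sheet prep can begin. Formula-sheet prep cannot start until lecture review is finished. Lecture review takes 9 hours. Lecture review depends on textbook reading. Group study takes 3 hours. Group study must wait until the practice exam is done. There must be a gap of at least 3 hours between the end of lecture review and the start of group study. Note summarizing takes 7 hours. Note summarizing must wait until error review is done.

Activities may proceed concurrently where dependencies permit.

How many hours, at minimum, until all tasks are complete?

Textbook reading waits on its own release at hour 3, so it starts at hour 3 and finishes at 3 + 9 = hour 12.
After textbook reading (finishes hour 12), error review can start at hour 12 and finishes at hour 19.
Note summarizing waits on error review (finishes hour 19), so it starts at hour 19 and finishes at 19 + 7 = hour 26.
After textbook reading (finishes hour 12), lecture review can start at hour 12 and finishes at hour 21.
The practice exam cannot start until lecture review (finishes hour 21); textbook reading (finishes hour 12, plus 3-hour gap → hour 15). The controlling bound is hour 21, so the practice exam finishes at 21 + 2 = hour 23.
Group study has to wait for the practice exam (finishes hour 23); lecture review (finishes hour 21, plus 3-hour gap → hour 24). The latest of these is hour 24, so group study runs hour 24 to 24 + 3 = hour 27.
For formula-sheet prep: group study (finishes hour 27); lecture review (finishes hour 21). Taking the maximum gives a start of hour 27, and it finishes at 27 + 9 = hour 36.
For final review: formula-sheet prep (finishes hour 36, plus 2-hour gap → hour 38); error review (finishes hour 19, plus 1-hour gap → hour 20). Taking the maximum gives a start of hour 38, and it finishes at 38 + 3 = hour 41.
All tasks are finished once the last one completes. Finish times: Textbook reading at 12, Lecture review at 21, The practice exam at 23, Error review at 19, Group study at 27, Note summarizing at 26, Formula-sheet prep at 36, Final review at 41. The latest is hour 41.

41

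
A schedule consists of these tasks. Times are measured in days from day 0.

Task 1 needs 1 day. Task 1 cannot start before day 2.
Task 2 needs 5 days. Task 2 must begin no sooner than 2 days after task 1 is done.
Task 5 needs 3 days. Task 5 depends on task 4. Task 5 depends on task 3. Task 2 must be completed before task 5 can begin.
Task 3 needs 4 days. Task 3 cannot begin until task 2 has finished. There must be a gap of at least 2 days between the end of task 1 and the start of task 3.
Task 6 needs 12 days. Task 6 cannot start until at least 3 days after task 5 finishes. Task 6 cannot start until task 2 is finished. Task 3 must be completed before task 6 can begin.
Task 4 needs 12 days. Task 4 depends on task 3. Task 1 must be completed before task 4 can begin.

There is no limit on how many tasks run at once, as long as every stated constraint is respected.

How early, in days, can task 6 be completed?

44

Task 1 waits on its own release at day 2, so it starts at day 2 and finishes at 2 + 1 = day 3.
After task 1 (finishes day 3, plus 2-day gap → day 5), task 2 can start at day 5 and finishes at day 10.
Task 3 needs all of task 2 (finishes day 10); task 1 (finishes day 3, plus 2-day gap → day 5). That puts its earliest start at day 10; it finishes at 10 + 4 = day 14.
For task 4: task 3 (finishes day 14); task 1 (finishes day 3). Taking the maximum gives a start of day 14, and it finishes at 14 + 12 = day 26.
Task 5 needs all of task 4 (finishes day 26); task 3 (finishes day 14); task 2 (finishes day 10). That puts its earliest start at day 26; it finishes at 26 + 3 = day 29.
For task 6: task 5 (finishes day 29, plus 3-day gap → day 32); task 2 (finishes day 10); task 3 (finishes day 14). Taking the maximum gives a start of day 32, and it finishes at 32 + 12 = day 44.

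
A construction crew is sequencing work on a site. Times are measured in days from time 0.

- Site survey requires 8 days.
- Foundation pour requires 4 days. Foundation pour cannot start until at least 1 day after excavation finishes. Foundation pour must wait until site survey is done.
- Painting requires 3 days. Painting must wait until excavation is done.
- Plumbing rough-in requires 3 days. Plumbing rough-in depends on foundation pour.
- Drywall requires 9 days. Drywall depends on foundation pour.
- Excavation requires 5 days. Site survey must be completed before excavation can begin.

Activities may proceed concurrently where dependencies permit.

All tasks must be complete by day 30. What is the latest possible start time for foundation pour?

17

Plumbing rough-in has no dependents, so it just needs to finish by day 30. Starting by 30 − 3 = day 27 achieves that.
Drywall must finish by day 30; it takes 9 days, so it must start by 30 − 9 = day 21.
Foundation pour feeds plumbing rough-in (must start by day 27); drywall (must start by day 21). Taking the minimum, foundation pour must finish by day 21 and start by 21 − 4 = day 17.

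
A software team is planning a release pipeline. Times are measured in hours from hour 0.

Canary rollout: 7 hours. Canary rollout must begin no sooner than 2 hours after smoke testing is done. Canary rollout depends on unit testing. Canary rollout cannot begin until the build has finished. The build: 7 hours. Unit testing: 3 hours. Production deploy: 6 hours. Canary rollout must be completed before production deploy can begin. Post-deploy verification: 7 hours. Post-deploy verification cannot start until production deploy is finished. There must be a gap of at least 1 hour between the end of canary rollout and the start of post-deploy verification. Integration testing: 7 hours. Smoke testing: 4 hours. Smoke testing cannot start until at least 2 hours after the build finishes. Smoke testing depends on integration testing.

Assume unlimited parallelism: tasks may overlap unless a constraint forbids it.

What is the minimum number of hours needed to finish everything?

35

Nothing blocks integration testing, so it runs from hour 0 to hour 7.
Nothing blocks unit testing, so it runs from hour 0 to hour 3.
The build can start immediately at hour 0; it finishes at hour 7.
Smoke testing has to wait for the build (finishes hour 7, plus 2-hour gap → hour 9); integration testing (finishes hour 7). The latest of these is hour 9, so smoke testing runs hour 9 to 9 + 4 = hour 13.
Canary rollout cannot start until smoke testing (finishes hour 13, plus 2-hour gap → hour 15); unit testing (finishes hour 3); the build (finishes hour 7). The controlling bound is hour 15, so canary rollout finishes at 15 + 7 = hour 22.
After canary rollout (finishes hour 22), production deploy can start at hour 22 and finishes at hour 28.
Post-deploy verification needs all of production deploy (finishes hour 28); canary rollout (finishes hour 22, plus 1-hour gap → hour 23). That puts its earliest start at hour 28; it finishes at 28 + 7 = hour 35.
All tasks are finished once the last one completes. Finish times: The build at 7, Unit testing at 3, Integration testing at 7, Smoke testing at 13, Canary rollout at 22, Production deploy at 28, Post-deploy verification at 35. The latest is hour 35.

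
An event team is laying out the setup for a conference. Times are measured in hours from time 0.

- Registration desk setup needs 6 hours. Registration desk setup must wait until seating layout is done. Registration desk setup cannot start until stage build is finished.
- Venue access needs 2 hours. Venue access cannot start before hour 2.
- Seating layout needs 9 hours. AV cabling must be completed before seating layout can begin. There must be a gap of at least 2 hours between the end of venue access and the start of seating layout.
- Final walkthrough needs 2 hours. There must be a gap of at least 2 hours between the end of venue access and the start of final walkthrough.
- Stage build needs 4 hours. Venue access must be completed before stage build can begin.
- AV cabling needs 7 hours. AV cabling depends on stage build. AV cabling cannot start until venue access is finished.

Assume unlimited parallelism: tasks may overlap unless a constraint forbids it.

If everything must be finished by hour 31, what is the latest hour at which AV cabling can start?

9

Nothing follows registration desk setup; the deadline of hour 31 is its only limit. It must start by 31 − 6 = hour 25.
Since registration desk setup (must start by hour 25) depends on it, seating layout must finish by hour 25. Backing off its 9-hour duration gives a latest start of hour 16.
AV cabling must finish before seating layout (must start by hour 16). With a 7-hour duration, AV cabling must start by 16 − 7 = hour 9.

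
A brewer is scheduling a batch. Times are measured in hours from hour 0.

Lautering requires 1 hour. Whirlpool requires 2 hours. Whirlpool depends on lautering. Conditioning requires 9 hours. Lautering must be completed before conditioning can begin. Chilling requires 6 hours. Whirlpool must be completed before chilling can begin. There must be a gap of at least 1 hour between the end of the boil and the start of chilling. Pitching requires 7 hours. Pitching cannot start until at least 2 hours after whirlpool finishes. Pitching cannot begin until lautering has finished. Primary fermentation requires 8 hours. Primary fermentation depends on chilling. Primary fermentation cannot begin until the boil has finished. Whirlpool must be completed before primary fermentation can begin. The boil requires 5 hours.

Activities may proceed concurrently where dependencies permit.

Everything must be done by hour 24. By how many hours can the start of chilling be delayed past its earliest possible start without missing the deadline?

4

Nothing blocks the boil, so it runs from hour 0 to hour 5.
Lautering has no prerequisites, so it starts at hour 0 and finishes at hour 1.
After lautering (finishes hour 1), whirlpool can start at hour 1 and finishes at hour 3.
Chilling needs all of whirlpool (finishes hour 3); the boil (finishes hour 5, plus 1-hour gap → hour 6). That puts its earliest start at hour 6; it finishes at 6 + 6 = hour 12.

Working backward from the deadline:
Primary fermentation must finish by hour 24; it takes 8 hours, so it must start by 24 − 8 = hour 16.
Chilling must finish before primary fermentation (must start by hour 16). With a 6-hour duration, chilling must start by 16 − 6 = hour 10.
So chilling can start as early as hour 6 and as late as hour 10, giving 10 − 6 = 4 hours of slack.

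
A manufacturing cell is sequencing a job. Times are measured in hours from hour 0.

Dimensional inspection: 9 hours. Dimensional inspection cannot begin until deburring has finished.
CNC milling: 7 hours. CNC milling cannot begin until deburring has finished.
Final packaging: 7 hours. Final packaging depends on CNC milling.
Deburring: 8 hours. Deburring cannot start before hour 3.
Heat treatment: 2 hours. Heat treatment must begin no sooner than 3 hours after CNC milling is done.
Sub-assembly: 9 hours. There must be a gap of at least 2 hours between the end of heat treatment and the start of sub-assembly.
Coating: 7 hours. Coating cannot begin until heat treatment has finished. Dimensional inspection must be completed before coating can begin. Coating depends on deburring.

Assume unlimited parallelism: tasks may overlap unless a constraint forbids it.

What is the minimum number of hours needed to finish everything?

Deburring waits on its own release at hour 3, so it starts at hour 3 and finishes at 3 + 8 = hour 11.
Dimensional inspection waits on deburring (finishes hour 11), so it starts at hour 11 and finishes at 11 + 9 = hour 20.
After deburring (finishes hour 11), CNC milling can start at hour 11 and finishes at hour 18.
Final packaging cannot begin until CNC milling (finishes hour 18). It runs from hour 18 to 18 + 7 = hour 25.
Heat treatment cannot begin until CNC milling (finishes hour 18, plus 3-hour gap → hour 21). It runs from hour 21 to 21 + 2 = hour 23.
After heat treatment (finishes hour 23, plus 2-hour gap → hour 25), sub-assembly can start at hour 25 and finishes at hour 34.
Coating cannot start until heat treatment (finishes hour 23); dimensional inspection (finishes hour 20); deburring (finishes hour 11). The controlling bound is hour 23, so coating finishes at 23 + 7 = hour 30.
All tasks are finished once the last one completes. Finish times: Deburring at 11, CNC milling at 18, Heat treatment at 23, Dimensional inspection at 20, Coating at 30, Sub-assembly at 34, Final packaging at 25. The latest is hour 34.

34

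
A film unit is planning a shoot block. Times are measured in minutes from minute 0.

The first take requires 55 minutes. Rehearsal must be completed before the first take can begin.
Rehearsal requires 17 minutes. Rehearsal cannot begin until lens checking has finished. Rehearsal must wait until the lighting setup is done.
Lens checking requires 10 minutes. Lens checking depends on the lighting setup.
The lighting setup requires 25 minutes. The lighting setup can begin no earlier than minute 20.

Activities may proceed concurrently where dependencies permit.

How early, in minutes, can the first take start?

72

The lighting setup waits on its own release at minute 20, so it starts at minute 20 and finishes at 20 + 25 = minute 45.
Lens checking cannot begin until the lighting setup (finishes minute 45). It runs from minute 45 to 45 + 10 = minute 55.
Rehearsal has to wait for lens checking (finishes minute 55); the lighting setup (finishes minute 45). The latest of these is minute 55, so rehearsal runs minute 55 to 55 + 17 = minute 72.
The first take waits on rehearsal (finishes minute 72), so the earliest it can start is minute 72.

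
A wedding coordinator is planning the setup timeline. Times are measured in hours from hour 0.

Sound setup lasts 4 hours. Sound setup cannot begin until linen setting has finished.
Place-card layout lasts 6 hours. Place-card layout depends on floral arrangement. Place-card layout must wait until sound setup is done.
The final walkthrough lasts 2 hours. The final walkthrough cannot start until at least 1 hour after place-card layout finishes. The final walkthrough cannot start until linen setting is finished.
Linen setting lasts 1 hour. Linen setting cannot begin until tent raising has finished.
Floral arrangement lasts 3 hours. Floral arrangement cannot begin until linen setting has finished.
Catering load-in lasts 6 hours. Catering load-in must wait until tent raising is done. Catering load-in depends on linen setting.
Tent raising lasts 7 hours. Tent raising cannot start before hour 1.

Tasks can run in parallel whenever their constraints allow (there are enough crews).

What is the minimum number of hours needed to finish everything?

22

After its own release at hour 1, tent raising can start at hour 1 and finishes at hour 8.
Linen setting cannot begin until tent raising (finishes hour 8). It runs from hour 8 to 8 + 1 = hour 9.
Catering load-in has to wait for tent raising (finishes hour 8); linen setting (finishes hour 9). The latest of these is hour 9, so catering load-in runs hour 9 to 9 + 6 = hour 15.
Sound setup cannot begin until linen setting (finishes hour 9). It runs from hour 9 to 9 + 4 = hour 13.
After linen setting (finishes hour 9), floral arrangement can start at hour 9 and finishes at hour 12.
Place-card layout has to wait for floral arrangement (finishes hour 12); sound setup (finishes hour 13). The latest of these is hour 13, so place-card layout runs hour 13 to 13 + 6 = hour 19.
The final walkthrough cannot start until place-card layout (finishes hour 19, plus 1-hour gap → hour 20); linen setting (finishes hour 9). The controlling bound is hour 20, so the final walkthrough finishes at 20 + 2 = hour 22.
All tasks are finished once the last one completes. Finish times: Tent raising at 8, Linen setting at 9, Floral arrangement at 12, Sound setup at 13, Catering load-in at 15, Place-card layout at 19, The final walkthrough at 22. The latest is hour 22.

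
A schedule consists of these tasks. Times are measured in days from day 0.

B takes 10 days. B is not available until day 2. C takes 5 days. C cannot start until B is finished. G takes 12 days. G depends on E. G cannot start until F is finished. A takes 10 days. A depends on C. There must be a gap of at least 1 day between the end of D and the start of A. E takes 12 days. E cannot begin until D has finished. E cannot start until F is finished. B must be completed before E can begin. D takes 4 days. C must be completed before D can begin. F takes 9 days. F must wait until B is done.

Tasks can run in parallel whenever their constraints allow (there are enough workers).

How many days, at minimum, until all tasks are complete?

45

B cannot begin until its own release at day 2. It runs from day 2 to 2 + 10 = day 12.
F cannot begin until B (finishes day 12). It runs from day 12 to 12 + 9 = day 21.
C waits on B (finishes day 12), so it starts at day 12 and finishes at 12 + 5 = day 17.
D waits on C (finishes day 17), so it starts at day 17 and finishes at 17 + 4 = day 21.
E has to wait for D (finishes day 21); F (finishes day 21); B (finishes day 12). The latest of these is day 21, so E runs day 21 to 21 + 12 = day 33.
For G: E (finishes day 33); F (finishes day 21). Taking the maximum gives a start of day 33, and it finishes at 33 + 12 = day 45.
A cannot start until C (finishes day 17); D (finishes day 21, plus 1-day gap → day 22). The controlling bound is day 22, so A finishes at 22 + 10 = day 32.
All tasks are finished once the last one completes. Finish times: A at 32, B at 12, C at 17, D at 21, E at 33, F at 21, G at 45. The latest is day 45.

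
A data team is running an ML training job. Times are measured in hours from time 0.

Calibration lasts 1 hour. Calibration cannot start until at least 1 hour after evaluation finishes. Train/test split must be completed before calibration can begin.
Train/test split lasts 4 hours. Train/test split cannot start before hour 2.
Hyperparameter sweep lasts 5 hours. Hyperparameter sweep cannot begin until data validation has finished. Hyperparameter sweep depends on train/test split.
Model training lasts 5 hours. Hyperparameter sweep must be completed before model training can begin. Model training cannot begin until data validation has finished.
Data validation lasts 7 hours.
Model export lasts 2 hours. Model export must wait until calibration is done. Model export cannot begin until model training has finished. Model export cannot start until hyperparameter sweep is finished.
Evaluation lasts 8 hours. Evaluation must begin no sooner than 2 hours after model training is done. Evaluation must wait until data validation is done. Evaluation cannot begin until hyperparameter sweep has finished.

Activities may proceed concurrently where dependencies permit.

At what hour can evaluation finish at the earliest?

27

After its own release at hour 2, train/test split can start at hour 2 and finishes at hour 6.
Nothing blocks data validation, so it runs from hour 0 to hour 7.
Hyperparameter sweep cannot start until data validation (finishes hour 7); train/test split (finishes hour 6). The controlling bound is hour 7, so hyperparameter sweep finishes at 7 + 5 = hour 12.
Model training cannot start until hyperparameter sweep (finishes hour 12); data validation (finishes hour 7). The controlling bound is hour 12, so model training finishes at 12 + 5 = hour 17.
Evaluation cannot start until model training (finishes hour 17, plus 2-hour gap → hour 19); data validation (finishes hour 7); hyperparameter sweep (finishes hour 12). The controlling bound is hour 19, so evaluation finishes at 19 + 8 = hour 27.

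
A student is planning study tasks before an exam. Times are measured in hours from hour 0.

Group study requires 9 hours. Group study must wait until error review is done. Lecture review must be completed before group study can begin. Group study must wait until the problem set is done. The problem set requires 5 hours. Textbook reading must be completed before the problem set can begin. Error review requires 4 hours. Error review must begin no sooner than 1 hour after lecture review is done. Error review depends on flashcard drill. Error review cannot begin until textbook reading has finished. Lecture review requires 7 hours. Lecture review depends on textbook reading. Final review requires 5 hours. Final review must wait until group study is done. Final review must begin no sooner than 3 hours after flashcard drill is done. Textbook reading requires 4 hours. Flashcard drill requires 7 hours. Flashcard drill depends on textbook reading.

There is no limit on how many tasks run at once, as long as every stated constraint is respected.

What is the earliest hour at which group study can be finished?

25

Textbook reading has no prerequisites, so it starts at hour 0 and finishes at hour 4.
Flashcard drill waits on textbook reading (finishes hour 4), so it starts at hour 4 and finishes at 4 + 7 = hour 11.
The problem set waits on textbook reading (finishes hour 4), so it starts at hour 4 and finishes at 4 + 5 = hour 9.
Lecture review waits on textbook reading (finishes hour 4), so it starts at hour 4 and finishes at 4 + 7 = hour 11.
Error review needs all of lecture review (finishes hour 11, plus 1-hour gap → hour 12); flashcard drill (finishes hour 11); textbook reading (finishes hour 4). That puts its earliest start at hour 12; it finishes at 12 + 4 = hour 16.
Group study has to wait for error review (finishes hour 16); lecture review (finishes hour 11); the problem set (finishes hour 9). The latest of these is hour 16, so group study runs hour 16 to 16 + 9 = hour 25.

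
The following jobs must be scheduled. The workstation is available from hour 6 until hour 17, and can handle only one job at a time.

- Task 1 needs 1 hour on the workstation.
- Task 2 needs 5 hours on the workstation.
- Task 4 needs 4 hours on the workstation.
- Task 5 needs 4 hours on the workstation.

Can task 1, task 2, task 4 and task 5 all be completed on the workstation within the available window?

The workstation window is 17 − 6 = 11 hours.
Running back to back, the jobs need 1 + 5 + 4 + 4 = 14 hours on the workstation.
Since 14 > 11, they cannot all fit.

No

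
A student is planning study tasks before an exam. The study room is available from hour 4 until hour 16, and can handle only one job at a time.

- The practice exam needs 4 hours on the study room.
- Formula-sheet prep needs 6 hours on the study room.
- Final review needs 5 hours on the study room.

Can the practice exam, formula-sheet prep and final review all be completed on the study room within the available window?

No

The study room window is 16 − 4 = 12 hours.
Running back to back, the jobs need 4 + 6 + 5 = 15 hours on the study room.
Since 15 > 12, they cannot all fit.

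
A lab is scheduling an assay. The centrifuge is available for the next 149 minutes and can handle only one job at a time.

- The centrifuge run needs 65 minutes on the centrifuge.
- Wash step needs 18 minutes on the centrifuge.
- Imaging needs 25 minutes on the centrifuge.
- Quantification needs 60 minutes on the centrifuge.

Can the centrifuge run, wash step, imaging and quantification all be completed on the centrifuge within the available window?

No

Running back to back, the jobs need 65 + 18 + 25 + 60 = 168 minutes on the centrifuge.
Since 168 > 149, they cannot all fit.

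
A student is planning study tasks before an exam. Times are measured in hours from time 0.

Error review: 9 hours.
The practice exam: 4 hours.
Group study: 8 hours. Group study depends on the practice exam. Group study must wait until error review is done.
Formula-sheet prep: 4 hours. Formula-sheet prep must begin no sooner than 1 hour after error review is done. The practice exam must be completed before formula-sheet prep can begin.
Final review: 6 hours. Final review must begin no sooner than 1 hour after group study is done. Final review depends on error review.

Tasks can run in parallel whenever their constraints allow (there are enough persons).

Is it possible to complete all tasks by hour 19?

No

Error review can start immediately at hour 0; it finishes at hour 9.
The practice exam can start immediately at hour 0; it finishes at hour 4.
Formula-sheet prep has to wait for error review (finishes hour 9, plus 1-hour gap → hour 10); the practice exam (finishes hour 4). The latest of these is hour 10, so formula-sheet prep runs hour 10 to 10 + 4 = hour 14.
Group study cannot start until the practice exam (finishes hour 4); error review (finishes hour 9). The controlling bound is hour 9, so group study finishes at 9 + 8 = hour 17.
Final review needs all of group study (finishes hour 17, plus 1-hour gap → hour 18); error review (finishes hour 9). That puts its earliest start at hour 18; it finishes at 18 + 6 = hour 24.
The earliest everything can be done is hour 24, which is after the deadline of 19, so it is not possible.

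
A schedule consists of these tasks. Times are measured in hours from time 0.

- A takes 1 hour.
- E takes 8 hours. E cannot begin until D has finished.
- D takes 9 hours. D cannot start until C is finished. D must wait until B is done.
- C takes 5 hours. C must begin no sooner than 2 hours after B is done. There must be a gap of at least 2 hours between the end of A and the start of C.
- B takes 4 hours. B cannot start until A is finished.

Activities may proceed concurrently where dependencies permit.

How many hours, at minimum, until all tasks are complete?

Nothing blocks A, so it runs from hour 0 to hour 1.
After A (finishes hour 1), B can start at hour 1 and finishes at hour 5.
C needs all of B (finishes hour 5, plus 2-hour gap → hour 7); A (finishes hour 1, plus 2-hour gap → hour 3). That puts its earliest start at hour 7; it finishes at 7 + 5 = hour 12.
D has to wait for C (finishes hour 12); B (finishes hour 5). The latest of these is hour 12, so D runs hour 12 to 12 + 9 = hour 21.
E waits on D (finishes hour 21), so it starts at hour 21 and finishes at 21 + 8 = hour 29.
All tasks are finished once the last one completes. Finish times: A at 1, B at 5, C at 12, D at 21, E at 29. The latest is hour 29.

29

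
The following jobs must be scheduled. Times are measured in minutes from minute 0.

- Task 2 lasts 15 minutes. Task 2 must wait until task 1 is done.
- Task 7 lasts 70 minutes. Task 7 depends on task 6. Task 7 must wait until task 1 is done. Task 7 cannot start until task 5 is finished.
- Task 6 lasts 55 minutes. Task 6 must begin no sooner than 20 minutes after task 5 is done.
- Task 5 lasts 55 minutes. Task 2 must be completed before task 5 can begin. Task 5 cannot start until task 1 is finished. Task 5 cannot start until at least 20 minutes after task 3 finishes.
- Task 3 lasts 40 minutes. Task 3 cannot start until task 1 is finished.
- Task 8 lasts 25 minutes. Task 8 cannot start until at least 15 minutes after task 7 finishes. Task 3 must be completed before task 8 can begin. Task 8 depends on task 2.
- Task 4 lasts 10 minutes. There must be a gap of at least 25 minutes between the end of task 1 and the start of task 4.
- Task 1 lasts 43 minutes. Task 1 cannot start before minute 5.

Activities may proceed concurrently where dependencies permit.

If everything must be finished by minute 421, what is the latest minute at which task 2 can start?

166

Nothing follows task 8; the deadline of minute 421 is its only limit. It must start by 421 − 25 = minute 396.
Since task 8 (must start by minute 396, minus 15-minute gap → minute 381) depends on it, task 7 must finish by minute 381. Backing off its 70-minute duration gives a latest start of minute 311.
Task 6 has to be done before task 7 (must start by minute 311). That means finishing by minute 311, i.e. starting by 311 − 55 = minute 256.
Task 5 has several dependents: task 6 (must start by minute 256, minus 20-minute gap → minute 236); task 7 (must start by minute 311). The earliest of those limits is minute 236, so task 5 must start by 236 − 55 = minute 181.
Task 2 must finish in time for task 5 (must start by minute 181); task 8 (must start by minute 396). The tightest is minute 181, so task 2 must start by 181 − 15 = minute 166.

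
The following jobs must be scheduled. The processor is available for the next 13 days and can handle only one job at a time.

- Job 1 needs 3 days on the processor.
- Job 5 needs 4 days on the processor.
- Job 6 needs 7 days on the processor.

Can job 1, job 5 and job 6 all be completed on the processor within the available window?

No

Running back to back, the jobs need 3 + 4 + 7 = 14 days on the processor.
Since 14 > 13, they cannot all fit.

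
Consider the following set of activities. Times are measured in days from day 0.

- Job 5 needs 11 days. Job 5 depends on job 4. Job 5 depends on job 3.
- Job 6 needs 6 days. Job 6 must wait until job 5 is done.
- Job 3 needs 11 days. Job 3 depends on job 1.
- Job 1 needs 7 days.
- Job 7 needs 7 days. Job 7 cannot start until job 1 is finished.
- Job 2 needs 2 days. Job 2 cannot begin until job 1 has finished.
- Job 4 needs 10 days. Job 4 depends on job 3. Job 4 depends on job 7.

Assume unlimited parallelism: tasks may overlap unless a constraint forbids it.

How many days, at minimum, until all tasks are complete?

Nothing blocks job 1, so it runs from day 0 to day 7.
Job 7 cannot begin until job 1 (finishes day 7). It runs from day 7 to 7 + 7 = day 14.
Job 3 waits on job 1 (finishes day 7), so it starts at day 7 and finishes at 7 + 11 = day 18.
Job 4 needs all of job 3 (finishes day 18); job 7 (finishes day 14). That puts its earliest start at day 18; it finishes at 18 + 10 = day 28.
Job 5 needs all of job 4 (finishes day 28); job 3 (finishes day 18). That puts its earliest start at day 28; it finishes at 28 + 11 = day 39.
Job 6 waits on job 5 (finishes day 39), so it starts at day 39 and finishes at 39 + 6 = day 45.
After job 1 (finishes day 7), job 2 can start at day 7 and finishes at day 9.
All tasks are finished once the last one completes. Finish times: Job 1 at 7, Job 2 at 9, Job 3 at 18, Job 4 at 28, Job 5 at 39, Job 6 at 45, Job 7 at 14. The latest is day 45.

45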